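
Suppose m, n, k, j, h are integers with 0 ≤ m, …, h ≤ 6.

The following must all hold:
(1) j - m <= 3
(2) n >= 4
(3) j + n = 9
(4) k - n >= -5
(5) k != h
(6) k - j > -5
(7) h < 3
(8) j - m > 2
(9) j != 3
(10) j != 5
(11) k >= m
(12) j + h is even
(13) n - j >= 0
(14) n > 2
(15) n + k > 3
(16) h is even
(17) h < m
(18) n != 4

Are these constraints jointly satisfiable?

One satisfying assignment is m = 1, n = 5, k = 1, j = 4, h = 0.
For the less obvious constraints — constraint 1: j - m = 3; constraint 3: j + n = 9; constraint 4: k - n = -4 — and the others hold by inspection.

Satisfiable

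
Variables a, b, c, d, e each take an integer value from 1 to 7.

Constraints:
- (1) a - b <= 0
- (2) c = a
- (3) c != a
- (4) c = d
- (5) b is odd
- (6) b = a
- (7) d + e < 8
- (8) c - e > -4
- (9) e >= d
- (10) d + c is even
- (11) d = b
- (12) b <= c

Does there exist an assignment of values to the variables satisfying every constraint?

Unsatisfiable

From constraints 4, 6, and 11, c = d = b = a, so c = a. But constraint 3 says c ≠ a. Contradiction.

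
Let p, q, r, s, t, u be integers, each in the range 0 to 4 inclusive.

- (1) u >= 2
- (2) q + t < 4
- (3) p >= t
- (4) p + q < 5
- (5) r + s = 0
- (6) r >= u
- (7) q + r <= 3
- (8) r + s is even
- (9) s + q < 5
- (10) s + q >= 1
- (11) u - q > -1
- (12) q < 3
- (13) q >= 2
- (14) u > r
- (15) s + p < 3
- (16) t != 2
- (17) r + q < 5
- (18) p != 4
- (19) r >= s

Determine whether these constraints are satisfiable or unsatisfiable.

From constraint 13: q ≥ 2. From constraints 1 and 6: r ≥ u ≥ 2. Hence q + r ≥ 4. But constraint 7 requires q + r ≤ 3, and 3 < 4. Contradiction.

Unsatisfiable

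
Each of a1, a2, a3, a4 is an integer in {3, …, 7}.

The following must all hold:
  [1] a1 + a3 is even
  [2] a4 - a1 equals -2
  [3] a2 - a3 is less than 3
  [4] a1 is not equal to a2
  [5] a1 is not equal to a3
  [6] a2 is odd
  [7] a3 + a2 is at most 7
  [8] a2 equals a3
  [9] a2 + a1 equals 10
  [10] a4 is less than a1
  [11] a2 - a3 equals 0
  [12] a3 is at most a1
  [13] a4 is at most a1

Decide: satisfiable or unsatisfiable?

Satisfiable

One satisfying assignment is a1 = 7, a2 = 3, a3 = 3, a4 = 5.
For the less obvious constraints — constraint 2: a4 - a1 = -2; constraint 3: a2 - a3 = 0; constraint 7: a3 + a2 = 6 — and the others hold by inspection.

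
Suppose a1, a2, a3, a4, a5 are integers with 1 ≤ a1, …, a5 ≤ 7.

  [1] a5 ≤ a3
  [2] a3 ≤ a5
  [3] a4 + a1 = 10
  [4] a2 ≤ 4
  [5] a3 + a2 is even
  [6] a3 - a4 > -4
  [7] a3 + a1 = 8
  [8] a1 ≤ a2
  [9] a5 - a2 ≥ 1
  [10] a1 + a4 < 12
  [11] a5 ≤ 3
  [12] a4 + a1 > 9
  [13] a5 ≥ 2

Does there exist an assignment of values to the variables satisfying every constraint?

From constraints 2 and 11: a3 ≤ a5 ≤ 3. From constraints 4 and 8: a1 ≤ a2 ≤ 4. Hence a3 + a1 ≤ 7. But constraint 7 requires a3 + a1 = 8, and 8 > 7. Contradiction.

Unsatisfiable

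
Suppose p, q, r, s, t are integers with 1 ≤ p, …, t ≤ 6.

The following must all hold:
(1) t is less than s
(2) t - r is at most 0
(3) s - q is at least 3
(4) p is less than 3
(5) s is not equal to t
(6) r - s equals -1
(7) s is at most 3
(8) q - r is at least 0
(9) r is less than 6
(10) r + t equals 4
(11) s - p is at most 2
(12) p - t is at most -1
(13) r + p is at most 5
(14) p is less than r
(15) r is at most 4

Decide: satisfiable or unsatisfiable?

Constraints 2, 3, 8, 11, and 12 give r − t ≥ 0, t − p ≥ 1, p − s ≥ -2, s − q ≥ 3, q − r ≥ 0.
Adding all 5 inequalities: the left sides telescope to 0, and the right sides sum to 0 + 1 + (-2) + 3 + 0 = 2. So 0 ≥ 2, which is false.

Unsatisfiable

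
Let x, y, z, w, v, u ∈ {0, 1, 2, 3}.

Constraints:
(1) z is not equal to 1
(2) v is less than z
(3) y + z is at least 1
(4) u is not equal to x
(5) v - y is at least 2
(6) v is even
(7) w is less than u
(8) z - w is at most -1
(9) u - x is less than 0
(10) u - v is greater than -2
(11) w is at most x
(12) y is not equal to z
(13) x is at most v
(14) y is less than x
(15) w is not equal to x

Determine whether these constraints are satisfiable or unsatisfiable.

Unsatisfiable

Constraints 2, 7, 8, 9, and 13 give v < z, z < w, w < u, u < x, x ≤ v. Chaining: v < z < w < u < x ≤ v, which forces v < v — impossible.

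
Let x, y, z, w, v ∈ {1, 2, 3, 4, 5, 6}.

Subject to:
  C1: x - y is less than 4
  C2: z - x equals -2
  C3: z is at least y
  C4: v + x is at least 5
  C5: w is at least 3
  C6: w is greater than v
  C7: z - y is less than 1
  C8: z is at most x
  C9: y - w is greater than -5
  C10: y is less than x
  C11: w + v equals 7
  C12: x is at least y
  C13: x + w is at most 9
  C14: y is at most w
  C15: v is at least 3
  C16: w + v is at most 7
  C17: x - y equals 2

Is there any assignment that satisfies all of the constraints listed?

Satisfiable

One satisfying assignment is x = 3, y = 1, z = 1, w = 4, v = 3.
For the less obvious constraints — constraint 1: x - y = 2; constraint 2: z - x = -2; constraint 4: v + x = 6 — and the others hold by inspection.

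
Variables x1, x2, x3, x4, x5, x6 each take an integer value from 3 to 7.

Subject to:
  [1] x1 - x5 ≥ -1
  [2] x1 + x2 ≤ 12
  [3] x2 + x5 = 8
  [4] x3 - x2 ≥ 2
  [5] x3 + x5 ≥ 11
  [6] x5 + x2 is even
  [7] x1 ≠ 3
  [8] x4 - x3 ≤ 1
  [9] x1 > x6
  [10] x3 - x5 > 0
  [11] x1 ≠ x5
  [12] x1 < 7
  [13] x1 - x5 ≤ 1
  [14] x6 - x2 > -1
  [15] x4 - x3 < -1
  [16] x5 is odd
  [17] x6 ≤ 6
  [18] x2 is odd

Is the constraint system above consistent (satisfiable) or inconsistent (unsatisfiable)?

One satisfying assignment is x1 = 6, x2 = 3, x3 = 7, x4 = 5, x5 = 5, x6 = 4.
For the less obvious constraints — constraint 1: x1 - x5 = 1; constraint 2: x1 + x2 = 9; constraint 3: x2 + x5 = 8 — and the others hold by inspection.

Satisfiable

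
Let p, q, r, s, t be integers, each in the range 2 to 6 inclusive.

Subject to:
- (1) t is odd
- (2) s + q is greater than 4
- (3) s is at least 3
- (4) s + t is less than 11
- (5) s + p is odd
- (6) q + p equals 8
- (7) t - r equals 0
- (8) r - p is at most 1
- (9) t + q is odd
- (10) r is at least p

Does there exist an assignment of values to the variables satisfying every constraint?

Satisfiable

Try p = 4, q = 4, r = 5, s = 3, t = 5.
Check constraint 2: s + q = 7; constraint 4: s + t = 8. The remaining constraints are straightforward to verify.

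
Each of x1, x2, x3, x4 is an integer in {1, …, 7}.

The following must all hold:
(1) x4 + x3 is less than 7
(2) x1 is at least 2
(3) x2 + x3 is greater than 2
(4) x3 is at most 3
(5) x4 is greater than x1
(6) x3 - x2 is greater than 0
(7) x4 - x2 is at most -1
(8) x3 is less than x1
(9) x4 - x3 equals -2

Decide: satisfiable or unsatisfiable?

Constraints 5, 6, 7, and 8 give x2 < x3, x3 < x1, x1 < x4, x4 < x2. Chaining: x2 < x3 < x1 < x4 < x2, which forces x2 < x2 — impossible.

Unsatisfiable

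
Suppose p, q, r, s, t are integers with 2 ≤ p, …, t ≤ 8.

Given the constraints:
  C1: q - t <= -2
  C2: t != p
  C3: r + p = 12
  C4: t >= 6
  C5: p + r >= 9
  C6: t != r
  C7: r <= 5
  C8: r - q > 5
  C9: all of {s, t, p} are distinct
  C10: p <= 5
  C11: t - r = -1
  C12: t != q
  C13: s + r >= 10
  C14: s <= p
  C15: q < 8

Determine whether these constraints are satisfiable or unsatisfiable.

Unsatisfiable

From constraint 7: r ≤ 5. From constraint 10: p ≤ 5. Hence r + p ≤ 10. But constraint 3 requires r + p = 12, and 12 > 10. Contradiction.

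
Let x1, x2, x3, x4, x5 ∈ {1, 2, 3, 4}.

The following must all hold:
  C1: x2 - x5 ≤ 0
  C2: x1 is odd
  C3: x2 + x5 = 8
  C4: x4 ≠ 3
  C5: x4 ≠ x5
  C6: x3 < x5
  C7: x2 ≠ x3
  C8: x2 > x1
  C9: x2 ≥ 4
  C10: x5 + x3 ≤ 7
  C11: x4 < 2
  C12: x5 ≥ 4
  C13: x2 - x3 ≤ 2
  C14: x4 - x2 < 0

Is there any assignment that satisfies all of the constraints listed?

Satisfiable

Try x1 = 3, x2 = 4, x3 = 2, x4 = 1, x5 = 4.
Check constraint 1: x2 - x5 = 0; constraint 3: x2 + x5 = 8; constraint 10: x5 + x3 = 6. The remaining constraints are straightforward to verify.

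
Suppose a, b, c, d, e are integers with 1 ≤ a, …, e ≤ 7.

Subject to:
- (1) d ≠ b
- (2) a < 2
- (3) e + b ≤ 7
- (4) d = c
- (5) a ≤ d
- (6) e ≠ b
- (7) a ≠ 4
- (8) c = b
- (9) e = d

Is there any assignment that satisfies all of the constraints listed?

From constraints 4, 8, and 9, e = d = c = b, so e = b. But constraint 6 says e ≠ b. Contradiction.

Unsatisfiable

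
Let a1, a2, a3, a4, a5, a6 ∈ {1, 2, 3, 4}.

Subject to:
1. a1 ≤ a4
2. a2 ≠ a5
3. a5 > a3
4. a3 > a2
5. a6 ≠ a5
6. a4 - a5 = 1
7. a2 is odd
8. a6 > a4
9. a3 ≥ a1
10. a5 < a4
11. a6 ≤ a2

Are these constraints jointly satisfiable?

Constraints 3, 4, 8, 10, and 11 give a5 < a4, a4 < a6, a6 ≤ a2, a2 < a3, a3 < a5. Chaining: a5 < a4 < a6 ≤ a2 < a3 < a5, which forces a5 < a5 — impossible.

Unsatisfiable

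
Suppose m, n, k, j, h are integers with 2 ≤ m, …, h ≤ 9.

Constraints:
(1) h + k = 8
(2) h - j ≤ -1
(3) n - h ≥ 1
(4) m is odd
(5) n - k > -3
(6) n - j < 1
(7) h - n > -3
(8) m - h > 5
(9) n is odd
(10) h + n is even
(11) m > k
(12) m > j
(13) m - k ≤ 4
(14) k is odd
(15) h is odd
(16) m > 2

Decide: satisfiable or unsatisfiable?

Try m = 9, n = 5, k = 5, j = 5, h = 3.
Check constraint 1: h + k = 8; constraint 2: h - j = -2; constraint 3: n - h = 2. The remaining constraints are straightforward to verify.

Satisfiable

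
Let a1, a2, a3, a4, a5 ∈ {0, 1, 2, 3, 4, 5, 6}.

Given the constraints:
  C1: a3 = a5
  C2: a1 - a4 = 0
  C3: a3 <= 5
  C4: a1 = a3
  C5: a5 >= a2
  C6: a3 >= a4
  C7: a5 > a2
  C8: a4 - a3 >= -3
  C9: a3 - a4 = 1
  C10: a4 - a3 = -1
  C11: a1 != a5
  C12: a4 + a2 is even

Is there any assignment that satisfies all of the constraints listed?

From constraints 1 and 4, a1 = a3 = a5, so a1 = a5. But constraint 11 says a1 ≠ a5. Contradiction.

Unsatisfiable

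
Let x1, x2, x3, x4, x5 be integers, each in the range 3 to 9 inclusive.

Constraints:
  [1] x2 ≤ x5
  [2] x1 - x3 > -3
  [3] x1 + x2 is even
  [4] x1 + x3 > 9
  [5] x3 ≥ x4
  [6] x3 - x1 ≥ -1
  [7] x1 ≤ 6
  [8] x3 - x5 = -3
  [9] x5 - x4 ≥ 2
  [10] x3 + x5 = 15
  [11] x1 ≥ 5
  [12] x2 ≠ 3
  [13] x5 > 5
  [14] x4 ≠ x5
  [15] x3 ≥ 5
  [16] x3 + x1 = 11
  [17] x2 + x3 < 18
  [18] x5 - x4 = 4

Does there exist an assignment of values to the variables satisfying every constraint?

Satisfiable

Setting (x1, x2, x3, x4, x5) = (5, 9, 6, 5, 9) satisfies everything: constraint 2: x1 - x3 = -1; constraint 4: x1 + x3 = 11, and the others follow.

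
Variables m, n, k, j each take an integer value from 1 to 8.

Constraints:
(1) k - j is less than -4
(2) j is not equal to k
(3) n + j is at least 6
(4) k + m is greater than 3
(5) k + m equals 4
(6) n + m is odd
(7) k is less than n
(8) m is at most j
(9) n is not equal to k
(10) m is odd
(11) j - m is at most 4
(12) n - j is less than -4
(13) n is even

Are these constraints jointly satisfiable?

Satisfiable

Take m = 3, n = 2, k = 1, j = 7. Then constraint 1: k - j = -6; constraint 3: n + j = 9, and every other listed constraint is also met.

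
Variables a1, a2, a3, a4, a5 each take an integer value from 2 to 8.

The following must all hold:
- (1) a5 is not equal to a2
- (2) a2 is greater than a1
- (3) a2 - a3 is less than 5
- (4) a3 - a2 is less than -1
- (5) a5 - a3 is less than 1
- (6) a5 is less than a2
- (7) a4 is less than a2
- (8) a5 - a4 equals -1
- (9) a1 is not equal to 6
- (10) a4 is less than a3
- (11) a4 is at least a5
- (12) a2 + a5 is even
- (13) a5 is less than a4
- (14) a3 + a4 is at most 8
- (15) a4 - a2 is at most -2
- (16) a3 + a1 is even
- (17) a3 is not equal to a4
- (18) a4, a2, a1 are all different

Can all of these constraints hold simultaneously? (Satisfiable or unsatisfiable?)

Take a1 = 2, a2 = 6, a3 = 4, a4 = 3, a5 = 2. Then constraint 3: a2 - a3 = 2; constraint 4: a3 - a2 = -2, and every other listed constraint is also met.

Satisfiable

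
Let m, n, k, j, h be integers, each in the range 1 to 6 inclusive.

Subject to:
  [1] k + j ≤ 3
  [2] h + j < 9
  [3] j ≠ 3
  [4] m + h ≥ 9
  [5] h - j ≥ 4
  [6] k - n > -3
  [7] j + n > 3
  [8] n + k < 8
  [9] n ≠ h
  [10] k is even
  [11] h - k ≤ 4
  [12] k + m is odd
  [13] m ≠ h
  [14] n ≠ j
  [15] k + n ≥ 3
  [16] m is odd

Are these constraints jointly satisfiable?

The assignment m = 3, n = 4, k = 2, j = 1, h = 6 works:
  constraint 1 holds since k + j = 3.
  constraint 2 holds since h + j = 7.
  constraint 4 holds since m + h = 9.
The rest check out directly.

Satisfiable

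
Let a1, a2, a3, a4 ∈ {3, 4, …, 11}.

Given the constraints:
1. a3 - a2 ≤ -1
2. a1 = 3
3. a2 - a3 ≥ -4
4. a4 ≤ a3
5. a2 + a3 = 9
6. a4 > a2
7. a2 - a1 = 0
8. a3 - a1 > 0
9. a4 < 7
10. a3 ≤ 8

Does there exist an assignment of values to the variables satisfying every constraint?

Unsatisfiable

Constraints 1, 4, and 6 give a3 < a2, a2 < a4, a4 ≤ a3. Chaining: a3 < a2 < a4 ≤ a3, which forces a3 < a3 — impossible.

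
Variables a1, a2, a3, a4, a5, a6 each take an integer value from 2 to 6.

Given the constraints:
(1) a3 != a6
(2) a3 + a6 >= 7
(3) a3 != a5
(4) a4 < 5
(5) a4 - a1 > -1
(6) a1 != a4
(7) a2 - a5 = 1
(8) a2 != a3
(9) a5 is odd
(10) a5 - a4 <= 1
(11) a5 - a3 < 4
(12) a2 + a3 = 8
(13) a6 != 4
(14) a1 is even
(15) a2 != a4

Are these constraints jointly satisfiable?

One satisfying assignment is a1 = 2, a2 = 6, a3 = 2, a4 = 4, a5 = 5, a6 = 6.
For the less obvious constraints — constraint 2: a3 + a6 = 8; constraint 5: a4 - a1 = 2 — and the others hold by inspection.

Satisfiable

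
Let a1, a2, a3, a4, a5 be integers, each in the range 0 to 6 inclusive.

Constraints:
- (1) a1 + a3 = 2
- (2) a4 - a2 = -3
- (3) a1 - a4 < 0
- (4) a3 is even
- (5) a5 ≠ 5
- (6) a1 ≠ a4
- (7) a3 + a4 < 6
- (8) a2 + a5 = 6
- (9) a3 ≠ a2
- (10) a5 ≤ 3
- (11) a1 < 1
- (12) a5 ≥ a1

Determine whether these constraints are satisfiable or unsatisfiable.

Try a1 = 0, a2 = 6, a3 = 2, a4 = 3, a5 = 0.
Check constraint 1: a1 + a3 = 2; constraint 2: a4 - a2 = -3; constraint 3: a1 - a4 = -3. The remaining constraints are straightforward to verify.

Satisfiable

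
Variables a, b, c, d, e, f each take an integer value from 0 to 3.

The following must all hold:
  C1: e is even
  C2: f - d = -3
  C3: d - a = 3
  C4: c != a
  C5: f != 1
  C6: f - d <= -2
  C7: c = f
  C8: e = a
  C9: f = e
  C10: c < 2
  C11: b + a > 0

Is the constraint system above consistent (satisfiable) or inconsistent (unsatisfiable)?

Unsatisfiable

From constraints 7, 8, and 9, c = f = e = a, so c = a. But constraint 4 says c ≠ a. Contradiction.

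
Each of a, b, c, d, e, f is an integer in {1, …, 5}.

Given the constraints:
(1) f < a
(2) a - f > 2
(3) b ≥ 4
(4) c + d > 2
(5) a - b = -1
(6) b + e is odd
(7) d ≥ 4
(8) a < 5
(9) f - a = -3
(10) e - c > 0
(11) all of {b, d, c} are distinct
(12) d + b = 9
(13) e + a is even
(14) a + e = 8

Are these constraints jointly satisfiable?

Try a = 4, b = 5, c = 1, d = 4, e = 4, f = 1.
Check constraint 2: a - f = 3; constraint 4: c + d = 5. The remaining constraints are straightforward to verify.

Satisfiable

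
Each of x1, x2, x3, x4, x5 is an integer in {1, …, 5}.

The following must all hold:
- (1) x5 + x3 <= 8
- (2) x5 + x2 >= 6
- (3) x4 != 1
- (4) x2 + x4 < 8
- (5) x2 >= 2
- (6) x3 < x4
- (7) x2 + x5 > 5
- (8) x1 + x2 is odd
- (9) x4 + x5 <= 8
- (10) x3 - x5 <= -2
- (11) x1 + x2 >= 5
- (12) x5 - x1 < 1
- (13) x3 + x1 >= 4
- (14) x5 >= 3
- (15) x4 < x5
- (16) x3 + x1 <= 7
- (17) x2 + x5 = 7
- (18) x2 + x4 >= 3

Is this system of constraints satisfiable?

Setting (x1, x2, x3, x4, x5) = (4, 3, 2, 3, 4) satisfies everything: constraint 1: x5 + x3 = 6; constraint 2: x5 + x2 = 7, and the others follow.

Satisfiable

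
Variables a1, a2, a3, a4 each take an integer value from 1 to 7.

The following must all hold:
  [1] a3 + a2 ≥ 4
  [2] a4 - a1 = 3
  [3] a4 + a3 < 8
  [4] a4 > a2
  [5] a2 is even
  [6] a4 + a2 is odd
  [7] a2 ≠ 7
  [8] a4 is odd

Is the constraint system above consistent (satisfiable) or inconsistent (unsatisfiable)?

The assignment a1 = 2, a2 = 4, a3 = 2, a4 = 5 works:
  constraint 1 holds since a3 + a2 = 6.
  constraint 2 holds since a4 - a1 = 3.
The rest check out directly.

Satisfiable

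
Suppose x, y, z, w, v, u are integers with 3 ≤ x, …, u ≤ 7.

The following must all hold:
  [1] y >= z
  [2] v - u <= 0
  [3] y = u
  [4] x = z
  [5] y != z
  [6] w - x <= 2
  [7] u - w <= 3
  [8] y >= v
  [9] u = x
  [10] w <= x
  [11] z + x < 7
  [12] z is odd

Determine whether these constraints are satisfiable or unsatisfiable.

Unsatisfiable

From constraints 3, 4, and 9, y = u = x = z, so y = z. But constraint 5 says y ≠ z. Contradiction.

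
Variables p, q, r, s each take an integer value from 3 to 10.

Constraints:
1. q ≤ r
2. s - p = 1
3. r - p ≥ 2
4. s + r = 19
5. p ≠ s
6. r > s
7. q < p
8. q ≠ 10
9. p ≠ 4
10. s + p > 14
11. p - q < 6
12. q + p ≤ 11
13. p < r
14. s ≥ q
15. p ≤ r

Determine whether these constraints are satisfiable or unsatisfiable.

Satisfiable

Try p = 8, q = 3, r = 10, s = 9.
Check constraint 2: s - p = 1; constraint 3: r - p = 2; constraint 4: s + r = 19. The remaining constraints are straightforward to verify.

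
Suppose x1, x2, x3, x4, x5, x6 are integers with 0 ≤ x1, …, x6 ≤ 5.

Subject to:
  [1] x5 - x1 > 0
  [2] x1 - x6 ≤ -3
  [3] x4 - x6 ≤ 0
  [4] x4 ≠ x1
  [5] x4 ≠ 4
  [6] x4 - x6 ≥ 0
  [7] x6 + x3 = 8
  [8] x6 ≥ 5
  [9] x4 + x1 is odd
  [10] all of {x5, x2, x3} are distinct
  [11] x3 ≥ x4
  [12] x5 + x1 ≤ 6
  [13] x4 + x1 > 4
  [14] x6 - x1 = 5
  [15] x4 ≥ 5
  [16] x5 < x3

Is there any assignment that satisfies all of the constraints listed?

Unsatisfiable

From constraint 8: x6 ≥ 5. From constraints 11 and 15: x3 ≥ x4 ≥ 5. Hence x6 + x3 ≥ 10. But constraint 7 requires x6 + x3 = 8, and 8 < 10. Contradiction.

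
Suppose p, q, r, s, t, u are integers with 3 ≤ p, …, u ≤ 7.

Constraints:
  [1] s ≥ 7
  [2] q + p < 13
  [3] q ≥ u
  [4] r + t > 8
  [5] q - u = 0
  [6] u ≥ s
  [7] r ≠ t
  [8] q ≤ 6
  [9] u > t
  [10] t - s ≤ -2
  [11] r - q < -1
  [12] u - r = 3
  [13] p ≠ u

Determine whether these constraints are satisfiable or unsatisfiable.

From constraints 1 and 6: u ≥ s and s ≥ 7, so u ≥ 7. From constraints 3 and 8: u ≤ q and q ≤ 6, so u ≤ 6. But 6 < 7, so no value of u works.

Unsatisfiable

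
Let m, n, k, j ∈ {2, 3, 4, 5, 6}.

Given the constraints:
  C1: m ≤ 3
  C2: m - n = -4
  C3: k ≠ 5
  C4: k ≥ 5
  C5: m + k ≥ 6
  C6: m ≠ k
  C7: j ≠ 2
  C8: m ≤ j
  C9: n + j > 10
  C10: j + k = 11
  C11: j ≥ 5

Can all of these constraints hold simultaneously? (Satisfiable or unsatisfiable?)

Setting (m, n, k, j) = (2, 6, 6, 5) satisfies everything: constraint 2: m - n = -4; constraint 5: m + k = 8, and the others follow.

Satisfiable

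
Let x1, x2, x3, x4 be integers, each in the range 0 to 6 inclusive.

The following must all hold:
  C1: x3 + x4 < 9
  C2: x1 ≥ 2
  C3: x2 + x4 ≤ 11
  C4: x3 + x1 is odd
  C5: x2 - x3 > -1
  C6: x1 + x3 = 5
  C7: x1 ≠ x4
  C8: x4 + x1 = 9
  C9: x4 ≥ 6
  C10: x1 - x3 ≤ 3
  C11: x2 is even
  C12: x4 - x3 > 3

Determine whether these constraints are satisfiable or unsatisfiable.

Try x1 = 3, x2 = 2, x3 = 2, x4 = 6.
Check constraint 1: x3 + x4 = 8; constraint 3: x2 + x4 = 8. The remaining constraints are straightforward to verify.

Satisfiable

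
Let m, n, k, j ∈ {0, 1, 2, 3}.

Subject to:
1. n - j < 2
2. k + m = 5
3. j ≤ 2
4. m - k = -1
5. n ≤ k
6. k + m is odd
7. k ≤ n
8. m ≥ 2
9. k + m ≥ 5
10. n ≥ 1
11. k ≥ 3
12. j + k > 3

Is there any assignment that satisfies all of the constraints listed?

Satisfiable

The assignment m = 2, n = 3, k = 3, j = 2 works:
  constraint 1 holds since n - j = 1.
  constraint 2 holds since k + m = 5.
  constraint 4 holds since m - k = -1.
The rest check out directly.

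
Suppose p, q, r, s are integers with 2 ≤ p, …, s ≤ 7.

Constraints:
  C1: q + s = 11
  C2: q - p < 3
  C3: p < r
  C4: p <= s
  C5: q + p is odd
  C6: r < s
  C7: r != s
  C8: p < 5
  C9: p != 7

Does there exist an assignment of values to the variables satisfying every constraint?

Satisfiable

Take p = 4, q = 5, r = 5, s = 6. Then constraint 1: q + s = 11; constraint 2: q - p = 1; constraint 5: q + p = 9 is odd, and every other listed constraint is also met.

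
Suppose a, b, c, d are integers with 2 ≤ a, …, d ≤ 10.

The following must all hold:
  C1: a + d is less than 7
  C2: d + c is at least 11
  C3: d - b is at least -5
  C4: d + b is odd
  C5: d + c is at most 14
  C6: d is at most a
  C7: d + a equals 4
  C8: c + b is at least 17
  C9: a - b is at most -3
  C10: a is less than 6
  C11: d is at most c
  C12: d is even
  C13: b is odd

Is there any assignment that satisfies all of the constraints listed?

Satisfiable

The assignment a = 2, b = 7, c = 10, d = 2 works:
  constraint 1 holds since a + d = 4.
  constraint 2 holds since d + c = 12.
The rest check out directly.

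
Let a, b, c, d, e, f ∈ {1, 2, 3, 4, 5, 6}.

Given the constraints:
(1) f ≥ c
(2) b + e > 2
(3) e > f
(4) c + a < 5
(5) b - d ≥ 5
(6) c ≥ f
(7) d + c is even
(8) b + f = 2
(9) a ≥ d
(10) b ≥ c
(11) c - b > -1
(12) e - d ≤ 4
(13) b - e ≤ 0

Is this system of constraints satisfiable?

Constraints 5, 12, and 13 give d − e ≥ -4, e − b ≥ 0, b − d ≥ 5.
Adding all 3 inequalities: the left sides telescope to 0, and the right sides sum to (-4) + 0 + 5 = 1. So 0 ≥ 1, which is false.

Unsatisfiable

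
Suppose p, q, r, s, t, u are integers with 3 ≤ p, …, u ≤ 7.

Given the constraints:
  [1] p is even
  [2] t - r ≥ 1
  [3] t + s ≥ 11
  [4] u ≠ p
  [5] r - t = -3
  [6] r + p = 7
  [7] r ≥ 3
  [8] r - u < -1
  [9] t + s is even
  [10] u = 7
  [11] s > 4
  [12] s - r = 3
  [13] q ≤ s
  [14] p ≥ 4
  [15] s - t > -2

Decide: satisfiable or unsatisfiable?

Satisfiable

The assignment p = 4, q = 6, r = 3, s = 6, t = 6, u = 7 works:
  constraint 2 holds since t - r = 3.
  constraint 3 holds since t + s = 12.
  constraint 5 holds since r - t = -3.
The rest check out directly.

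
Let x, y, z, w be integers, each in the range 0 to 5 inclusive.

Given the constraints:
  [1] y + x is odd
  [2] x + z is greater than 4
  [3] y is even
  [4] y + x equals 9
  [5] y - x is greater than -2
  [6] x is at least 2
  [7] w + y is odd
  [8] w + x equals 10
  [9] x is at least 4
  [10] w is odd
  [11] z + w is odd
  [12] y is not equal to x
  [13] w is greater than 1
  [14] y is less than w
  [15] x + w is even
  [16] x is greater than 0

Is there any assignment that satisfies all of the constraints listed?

The assignment x = 5, y = 4, z = 2, w = 5 works:
  constraint 2 holds since x + z = 7.
  constraint 4 holds since y + x = 9.
  constraint 5 holds since y - x = -1.
The rest check out directly.

Satisfiable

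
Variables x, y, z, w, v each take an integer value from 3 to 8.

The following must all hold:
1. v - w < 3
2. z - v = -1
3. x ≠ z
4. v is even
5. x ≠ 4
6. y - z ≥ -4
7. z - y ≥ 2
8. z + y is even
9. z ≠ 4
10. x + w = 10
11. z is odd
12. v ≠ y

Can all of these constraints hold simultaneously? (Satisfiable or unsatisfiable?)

One satisfying assignment is x = 3, y = 3, z = 7, w = 7, v = 8.
For the less obvious constraints — constraint 1: v - w = 1; constraint 2: z - v = -1 — and the others hold by inspection.

Satisfiable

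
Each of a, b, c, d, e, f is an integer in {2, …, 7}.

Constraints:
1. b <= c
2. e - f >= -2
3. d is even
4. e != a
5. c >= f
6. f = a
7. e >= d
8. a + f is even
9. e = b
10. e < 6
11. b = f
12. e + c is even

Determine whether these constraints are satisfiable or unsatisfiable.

From constraints 6, 9, and 11, e = b = f = a, so e = a. But constraint 4 says e ≠ a. Contradiction.

Unsatisfiable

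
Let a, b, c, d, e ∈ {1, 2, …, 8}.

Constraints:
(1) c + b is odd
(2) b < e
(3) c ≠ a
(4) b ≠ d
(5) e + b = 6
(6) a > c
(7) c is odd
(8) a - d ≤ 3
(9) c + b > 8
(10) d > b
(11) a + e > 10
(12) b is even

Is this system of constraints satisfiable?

Satisfiable

Try a = 8, b = 2, c = 7, d = 5, e = 4.
Check constraint 5: e + b = 6; constraint 8: a - d = 3; constraint 9: c + b = 9. The remaining constraints are straightforward to verify.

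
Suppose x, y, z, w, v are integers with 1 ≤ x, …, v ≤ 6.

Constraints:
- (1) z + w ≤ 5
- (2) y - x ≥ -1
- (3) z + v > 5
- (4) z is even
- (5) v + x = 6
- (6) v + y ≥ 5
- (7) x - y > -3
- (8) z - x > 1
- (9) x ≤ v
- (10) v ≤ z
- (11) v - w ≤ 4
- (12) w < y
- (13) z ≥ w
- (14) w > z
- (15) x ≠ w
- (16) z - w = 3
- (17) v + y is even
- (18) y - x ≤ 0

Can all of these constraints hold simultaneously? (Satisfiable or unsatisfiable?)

Unsatisfiable

Constraints 9, 10, 12, 14, and 18 give v ≤ z, z < w, w < y, y ≤ x, x ≤ v. Chaining: v ≤ z < w < y ≤ x ≤ v, which forces v < v — impossible.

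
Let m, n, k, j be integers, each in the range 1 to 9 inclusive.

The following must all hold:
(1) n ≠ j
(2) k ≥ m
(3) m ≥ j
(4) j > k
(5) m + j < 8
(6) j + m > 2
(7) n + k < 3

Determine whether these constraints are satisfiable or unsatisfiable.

Unsatisfiable

Constraints 2, 3, and 4 give j ≤ m, m ≤ k, k < j. Chaining: j ≤ m ≤ k < j, which forces j < j — impossible.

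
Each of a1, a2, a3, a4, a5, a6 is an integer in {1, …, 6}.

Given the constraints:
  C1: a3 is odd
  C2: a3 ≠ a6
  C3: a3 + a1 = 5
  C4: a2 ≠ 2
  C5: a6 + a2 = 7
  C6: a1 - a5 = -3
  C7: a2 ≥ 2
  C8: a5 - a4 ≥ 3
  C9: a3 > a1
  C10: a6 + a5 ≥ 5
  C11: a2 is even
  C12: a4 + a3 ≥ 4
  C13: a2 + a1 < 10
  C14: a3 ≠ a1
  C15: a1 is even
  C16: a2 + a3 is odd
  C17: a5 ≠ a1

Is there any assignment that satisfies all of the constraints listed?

Try a1 = 2, a2 = 6, a3 = 3, a4 = 2, a5 = 5, a6 = 1.
Check constraint 3: a3 + a1 = 5; constraint 5: a6 + a2 = 7. The remaining constraints are straightforward to verify.

Satisfiable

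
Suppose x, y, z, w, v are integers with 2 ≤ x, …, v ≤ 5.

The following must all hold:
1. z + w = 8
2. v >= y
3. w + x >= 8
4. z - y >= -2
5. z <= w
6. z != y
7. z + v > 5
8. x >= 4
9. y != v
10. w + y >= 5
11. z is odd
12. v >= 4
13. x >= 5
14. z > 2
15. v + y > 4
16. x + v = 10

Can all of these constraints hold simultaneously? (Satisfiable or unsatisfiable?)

The assignment x = 5, y = 2, z = 3, w = 5, v = 5 works:
  constraint 1 holds since z + w = 8.
  constraint 3 holds since w + x = 10.
The rest check out directly.

Satisfiable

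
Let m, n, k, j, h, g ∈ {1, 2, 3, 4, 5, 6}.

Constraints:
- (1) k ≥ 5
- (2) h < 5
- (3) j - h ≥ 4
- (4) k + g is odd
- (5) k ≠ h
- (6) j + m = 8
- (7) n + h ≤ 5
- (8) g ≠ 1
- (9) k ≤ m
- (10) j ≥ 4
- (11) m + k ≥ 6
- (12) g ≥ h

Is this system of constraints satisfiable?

Unsatisfiable

From constraint 10: j ≥ 4. From constraints 1 and 9: m ≥ k ≥ 5. Hence j + m ≥ 9. But constraint 6 requires j + m = 8, and 8 < 9. Contradiction.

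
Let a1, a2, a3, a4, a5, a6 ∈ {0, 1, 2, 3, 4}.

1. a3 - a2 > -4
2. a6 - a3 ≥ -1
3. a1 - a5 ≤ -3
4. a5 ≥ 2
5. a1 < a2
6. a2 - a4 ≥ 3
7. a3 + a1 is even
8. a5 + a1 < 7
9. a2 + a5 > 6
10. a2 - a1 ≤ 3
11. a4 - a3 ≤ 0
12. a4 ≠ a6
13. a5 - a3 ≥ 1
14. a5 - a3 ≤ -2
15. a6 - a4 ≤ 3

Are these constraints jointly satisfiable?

Unsatisfiable

Constraints 2, 3, 6, 10, 14, and 15 give a2 − a4 ≥ 3, a4 − a6 ≥ -3, a6 − a3 ≥ -1, a3 − a5 ≥ 2, a5 − a1 ≥ 3, a1 − a2 ≥ -3.
Adding all 6 inequalities: the left sides telescope to 0, and the right sides sum to 3 + (-3) + (-1) + 2 + 3 + (-3) = 1. So 0 ≥ 1, which is false.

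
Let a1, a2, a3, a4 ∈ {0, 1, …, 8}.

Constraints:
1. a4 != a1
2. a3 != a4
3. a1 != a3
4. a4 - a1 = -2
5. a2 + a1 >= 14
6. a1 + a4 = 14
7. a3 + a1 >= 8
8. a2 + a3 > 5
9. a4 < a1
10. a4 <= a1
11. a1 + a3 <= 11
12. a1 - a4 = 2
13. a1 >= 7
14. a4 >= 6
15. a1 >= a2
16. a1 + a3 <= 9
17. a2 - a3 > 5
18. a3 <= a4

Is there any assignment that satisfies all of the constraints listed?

Satisfiable

The assignment a1 = 8, a2 = 7, a3 = 1, a4 = 6 works:
  constraint 4 holds since a4 - a1 = -2.
  constraint 5 holds since a2 + a1 = 15.
The rest check out directly.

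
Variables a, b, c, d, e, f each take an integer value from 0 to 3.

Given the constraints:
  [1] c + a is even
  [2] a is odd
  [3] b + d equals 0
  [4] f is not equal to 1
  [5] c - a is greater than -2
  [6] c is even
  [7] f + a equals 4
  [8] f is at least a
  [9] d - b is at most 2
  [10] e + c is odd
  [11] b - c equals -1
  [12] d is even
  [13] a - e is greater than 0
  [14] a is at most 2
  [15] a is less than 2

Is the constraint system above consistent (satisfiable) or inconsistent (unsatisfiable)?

Unsatisfiable

Constraint 6 makes c even and constraint 2 makes a odd, so c + a must be odd. Constraint 1 says c + a is even — contradiction.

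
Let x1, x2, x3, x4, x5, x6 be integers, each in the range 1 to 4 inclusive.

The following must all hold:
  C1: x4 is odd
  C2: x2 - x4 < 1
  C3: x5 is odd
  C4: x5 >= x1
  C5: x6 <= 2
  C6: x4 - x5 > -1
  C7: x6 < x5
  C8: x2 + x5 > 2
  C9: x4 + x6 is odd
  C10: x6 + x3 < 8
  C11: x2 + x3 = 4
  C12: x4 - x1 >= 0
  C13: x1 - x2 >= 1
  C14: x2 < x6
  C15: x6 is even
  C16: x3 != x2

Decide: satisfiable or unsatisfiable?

Take x1 = 2, x2 = 1, x3 = 3, x4 = 3, x5 = 3, x6 = 2. Then constraint 2: x2 - x4 = -2; constraint 6: x4 - x5 = 0, and every other listed constraint is also met.

Satisfiable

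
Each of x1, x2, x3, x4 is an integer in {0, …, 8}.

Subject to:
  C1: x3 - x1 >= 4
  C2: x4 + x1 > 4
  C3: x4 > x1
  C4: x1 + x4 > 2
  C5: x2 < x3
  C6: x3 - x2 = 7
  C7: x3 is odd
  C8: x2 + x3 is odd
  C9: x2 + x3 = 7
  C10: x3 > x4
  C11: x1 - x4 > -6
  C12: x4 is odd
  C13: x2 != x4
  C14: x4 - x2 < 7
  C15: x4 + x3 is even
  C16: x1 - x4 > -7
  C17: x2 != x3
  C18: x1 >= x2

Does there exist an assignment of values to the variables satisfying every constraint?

One satisfying assignment is x1 = 0, x2 = 0, x3 = 7, x4 = 5.
For the less obvious constraints — constraint 1: x3 - x1 = 7; constraint 2: x4 + x1 = 5 — and the others hold by inspection.

Satisfiable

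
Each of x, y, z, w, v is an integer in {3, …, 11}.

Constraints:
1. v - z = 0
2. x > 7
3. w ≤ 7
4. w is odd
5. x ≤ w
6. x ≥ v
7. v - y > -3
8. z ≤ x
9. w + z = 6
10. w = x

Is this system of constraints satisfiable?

Unsatisfiable

From constraint 2: x ≥ 8. From constraints 3 and 5: x ≤ w and w ≤ 7, so x ≤ 7. But 7 < 8, so no value of x works.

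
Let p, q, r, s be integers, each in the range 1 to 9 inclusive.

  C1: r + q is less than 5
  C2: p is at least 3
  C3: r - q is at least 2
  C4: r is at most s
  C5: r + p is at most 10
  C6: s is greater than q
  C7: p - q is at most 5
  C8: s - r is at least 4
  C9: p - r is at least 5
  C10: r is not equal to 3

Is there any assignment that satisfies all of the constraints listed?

Unsatisfiable

Constraints 3, 7, and 9 give p − r ≥ 5, r − q ≥ 2, q − p ≥ -5.
Adding all 3 inequalities: the left sides telescope to 0, and the right sides sum to 5 + 2 + (-5) = 2. So 0 ≥ 2, which is false.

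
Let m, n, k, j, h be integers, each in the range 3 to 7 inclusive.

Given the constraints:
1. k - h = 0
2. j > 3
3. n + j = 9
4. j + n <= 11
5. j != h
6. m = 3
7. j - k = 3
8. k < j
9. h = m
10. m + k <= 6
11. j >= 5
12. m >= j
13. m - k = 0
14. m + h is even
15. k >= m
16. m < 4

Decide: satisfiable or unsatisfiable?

From constraints 11 and 12: m ≥ j and j ≥ 5, so m ≥ 5. From constraint 16: m ≤ 3. But 3 < 5, so no value of m works.

Unsatisfiable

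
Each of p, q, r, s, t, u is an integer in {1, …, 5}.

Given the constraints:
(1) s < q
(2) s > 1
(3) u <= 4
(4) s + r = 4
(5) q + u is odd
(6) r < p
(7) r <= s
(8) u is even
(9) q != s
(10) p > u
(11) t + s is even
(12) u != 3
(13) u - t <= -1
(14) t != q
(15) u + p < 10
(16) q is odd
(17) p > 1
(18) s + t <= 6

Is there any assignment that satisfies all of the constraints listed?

Satisfiable

The assignment p = 5, q = 5, r = 1, s = 3, t = 3, u = 2 works:
  constraint 4 holds since s + r = 4.
  constraint 13 holds since u - t = -1.
  constraint 15 holds since u + p = 7.
The rest check out directly.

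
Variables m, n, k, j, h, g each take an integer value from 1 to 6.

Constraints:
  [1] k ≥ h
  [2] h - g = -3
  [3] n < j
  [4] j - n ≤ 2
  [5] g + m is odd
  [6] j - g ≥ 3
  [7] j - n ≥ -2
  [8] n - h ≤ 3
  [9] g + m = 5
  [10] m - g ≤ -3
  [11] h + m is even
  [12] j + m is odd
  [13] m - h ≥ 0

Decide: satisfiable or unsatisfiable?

Unsatisfiable

Constraints 4, 6, 8, 10, and 13 give n − j ≥ -2, j − g ≥ 3, g − m ≥ 3, m − h ≥ 0, h − n ≥ -3.
Adding all 5 inequalities: the left sides telescope to 0, and the right sides sum to (-2) + 3 + 3 + 0 + (-3) = 1. So 0 ≥ 1, which is false.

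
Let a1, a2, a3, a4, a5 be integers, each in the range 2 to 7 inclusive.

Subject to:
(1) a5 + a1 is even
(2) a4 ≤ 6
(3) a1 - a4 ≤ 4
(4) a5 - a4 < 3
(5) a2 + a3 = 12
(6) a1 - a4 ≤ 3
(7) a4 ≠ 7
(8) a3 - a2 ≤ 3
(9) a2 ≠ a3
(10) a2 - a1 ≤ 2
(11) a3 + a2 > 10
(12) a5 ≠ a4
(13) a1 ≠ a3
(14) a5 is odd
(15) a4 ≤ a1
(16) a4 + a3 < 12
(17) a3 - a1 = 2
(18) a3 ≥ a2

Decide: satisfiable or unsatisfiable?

The assignment a1 = 5, a2 = 5, a3 = 7, a4 = 3, a5 = 5 works:
  constraint 3 holds since a1 - a4 = 2.
  constraint 4 holds since a5 - a4 = 2.
The rest check out directly.

Satisfiable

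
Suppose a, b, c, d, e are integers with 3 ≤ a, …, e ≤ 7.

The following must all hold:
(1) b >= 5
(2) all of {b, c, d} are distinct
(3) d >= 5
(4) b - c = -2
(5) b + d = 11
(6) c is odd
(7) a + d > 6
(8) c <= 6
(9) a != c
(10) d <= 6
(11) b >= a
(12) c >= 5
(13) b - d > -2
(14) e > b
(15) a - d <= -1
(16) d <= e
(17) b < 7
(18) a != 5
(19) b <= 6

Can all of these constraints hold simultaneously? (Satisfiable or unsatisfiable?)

Constraints 1, 3, 8, 10, 12, and 19 confine each of b, c, d to the 2 values {5, 6}.
Constraint 2 requires all 3 of them to be distinct, but only 2 values are available — impossible by the pigeonhole principle.

Unsatisfiable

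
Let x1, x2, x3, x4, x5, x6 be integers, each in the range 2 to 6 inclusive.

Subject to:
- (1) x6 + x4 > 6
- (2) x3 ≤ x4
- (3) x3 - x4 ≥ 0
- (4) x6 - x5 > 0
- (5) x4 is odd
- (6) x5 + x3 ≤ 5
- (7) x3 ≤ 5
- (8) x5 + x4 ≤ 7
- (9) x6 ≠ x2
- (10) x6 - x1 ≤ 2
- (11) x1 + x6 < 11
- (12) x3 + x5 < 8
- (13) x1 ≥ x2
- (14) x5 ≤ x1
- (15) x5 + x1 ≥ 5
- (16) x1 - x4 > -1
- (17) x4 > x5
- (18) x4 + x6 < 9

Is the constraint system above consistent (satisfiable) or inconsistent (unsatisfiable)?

One satisfying assignment is x1 = 3, x2 = 3, x3 = 3, x4 = 3, x5 = 2, x6 = 5.
For the less obvious constraints — constraint 1: x6 + x4 = 8; constraint 3: x3 - x4 = 0 — and the others hold by inspection.

Satisfiable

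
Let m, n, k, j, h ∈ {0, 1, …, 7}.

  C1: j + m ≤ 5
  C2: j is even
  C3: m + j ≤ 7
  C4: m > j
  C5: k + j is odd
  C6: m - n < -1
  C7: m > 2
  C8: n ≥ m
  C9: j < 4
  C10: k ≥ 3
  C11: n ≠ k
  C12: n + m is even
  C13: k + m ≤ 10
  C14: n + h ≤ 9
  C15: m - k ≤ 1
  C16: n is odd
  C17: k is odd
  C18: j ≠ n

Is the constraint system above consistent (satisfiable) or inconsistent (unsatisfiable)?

Take m = 5, n = 7, k = 5, j = 0, h = 0. Then constraint 1: j + m = 5; constraint 3: m + j = 5, and every other listed constraint is also met.

Satisfiable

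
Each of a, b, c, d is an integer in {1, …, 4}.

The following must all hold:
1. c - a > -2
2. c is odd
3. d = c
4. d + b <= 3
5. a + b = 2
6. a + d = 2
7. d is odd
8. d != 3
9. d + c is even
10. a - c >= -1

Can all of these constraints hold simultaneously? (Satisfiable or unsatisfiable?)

Try a = 1, b = 1, c = 1, d = 1.
Check constraint 1: c - a = 0; constraint 4: d + b = 2; constraint 5: a + b = 2. The remaining constraints are straightforward to verify.

Satisfiable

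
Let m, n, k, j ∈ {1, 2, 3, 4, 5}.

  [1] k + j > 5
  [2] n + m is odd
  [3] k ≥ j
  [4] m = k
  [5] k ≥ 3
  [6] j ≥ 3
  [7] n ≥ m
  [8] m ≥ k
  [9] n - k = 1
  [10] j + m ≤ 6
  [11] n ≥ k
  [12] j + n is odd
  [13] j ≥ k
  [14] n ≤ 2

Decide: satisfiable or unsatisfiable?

Unsatisfiable

From constraints 5 and 8: m ≥ k and k ≥ 3, so m ≥ 3. From constraints 7 and 14: m ≤ n and n ≤ 2, so m ≤ 2. But 2 < 3, so no value of m works.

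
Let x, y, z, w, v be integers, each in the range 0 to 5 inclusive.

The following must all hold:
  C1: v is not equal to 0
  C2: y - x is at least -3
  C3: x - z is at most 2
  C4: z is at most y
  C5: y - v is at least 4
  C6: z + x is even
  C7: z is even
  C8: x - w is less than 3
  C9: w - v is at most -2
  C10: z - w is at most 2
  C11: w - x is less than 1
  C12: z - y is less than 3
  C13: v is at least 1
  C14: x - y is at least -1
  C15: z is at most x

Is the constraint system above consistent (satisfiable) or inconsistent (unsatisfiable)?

Constraints 3, 5, 9, 10, and 14 give z − x ≥ -2, x − y ≥ -1, y − v ≥ 4, v − w ≥ 2, w − z ≥ -2.
Adding all 5 inequalities: the left sides telescope to 0, and the right sides sum to (-2) + (-1) + 4 + 2 + (-2) = 1. So 0 ≥ 1, which is false.

Unsatisfiable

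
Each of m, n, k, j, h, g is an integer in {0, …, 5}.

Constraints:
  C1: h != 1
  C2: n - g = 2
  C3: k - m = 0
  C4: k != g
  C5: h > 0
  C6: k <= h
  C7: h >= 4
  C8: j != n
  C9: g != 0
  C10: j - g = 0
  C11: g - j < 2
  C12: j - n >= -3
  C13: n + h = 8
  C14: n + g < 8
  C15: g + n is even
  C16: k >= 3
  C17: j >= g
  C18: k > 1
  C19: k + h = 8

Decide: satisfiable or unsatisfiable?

Try m = 4, n = 4, k = 4, j = 2, h = 4, g = 2.
Check constraint 2: n - g = 2; constraint 3: k - m = 0; constraint 10: j - g = 0. The remaining constraints are straightforward to verify.

Satisfiable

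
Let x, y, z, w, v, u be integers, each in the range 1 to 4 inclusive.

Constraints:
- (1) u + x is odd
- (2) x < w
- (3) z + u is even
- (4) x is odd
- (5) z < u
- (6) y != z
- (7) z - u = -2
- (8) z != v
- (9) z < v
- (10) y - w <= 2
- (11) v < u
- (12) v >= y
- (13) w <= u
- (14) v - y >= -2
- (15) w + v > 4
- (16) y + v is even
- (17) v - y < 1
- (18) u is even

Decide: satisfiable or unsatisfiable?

Satisfiable

Try x = 1, y = 3, z = 2, w = 3, v = 3, u = 4.
Check constraint 7: z - u = -2; constraint 10: y - w = 0. The remaining constraints are straightforward to verify.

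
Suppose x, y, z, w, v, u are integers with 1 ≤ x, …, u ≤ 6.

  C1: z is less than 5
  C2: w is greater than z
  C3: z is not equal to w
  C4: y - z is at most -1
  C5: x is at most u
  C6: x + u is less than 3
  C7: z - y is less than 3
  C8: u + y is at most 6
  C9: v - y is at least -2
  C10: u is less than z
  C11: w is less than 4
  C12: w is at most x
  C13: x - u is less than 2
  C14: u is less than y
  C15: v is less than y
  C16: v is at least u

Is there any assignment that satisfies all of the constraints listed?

Unsatisfiable

Constraints 2, 4, 5, 12, and 14 give x ≤ u, u < y, y < z, z < w, w ≤ x. Chaining: x ≤ u < y < z < w ≤ x, which forces x < x — impossible.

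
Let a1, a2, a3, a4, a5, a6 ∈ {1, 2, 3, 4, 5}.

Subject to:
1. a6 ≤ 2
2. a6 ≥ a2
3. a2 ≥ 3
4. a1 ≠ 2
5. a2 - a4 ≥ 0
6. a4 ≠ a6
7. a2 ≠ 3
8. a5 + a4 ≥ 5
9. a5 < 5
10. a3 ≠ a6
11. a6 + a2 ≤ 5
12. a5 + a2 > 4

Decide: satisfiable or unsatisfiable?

Unsatisfiable

From constraint 3: a2 ≥ 3. From constraints 1 and 2: a2 ≤ a6 and a6 ≤ 2, so a2 ≤ 2. But 2 < 3, so no value of a2 works.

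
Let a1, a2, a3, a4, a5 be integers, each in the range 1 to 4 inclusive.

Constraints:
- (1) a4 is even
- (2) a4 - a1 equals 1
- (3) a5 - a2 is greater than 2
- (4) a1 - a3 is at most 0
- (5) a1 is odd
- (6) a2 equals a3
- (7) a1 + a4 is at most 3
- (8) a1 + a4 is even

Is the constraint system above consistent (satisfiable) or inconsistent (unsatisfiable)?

Constraint 5 makes a1 odd and constraint 1 makes a4 even, so a1 + a4 must be odd. Constraint 8 says a1 + a4 is even — contradiction.

Unsatisfiable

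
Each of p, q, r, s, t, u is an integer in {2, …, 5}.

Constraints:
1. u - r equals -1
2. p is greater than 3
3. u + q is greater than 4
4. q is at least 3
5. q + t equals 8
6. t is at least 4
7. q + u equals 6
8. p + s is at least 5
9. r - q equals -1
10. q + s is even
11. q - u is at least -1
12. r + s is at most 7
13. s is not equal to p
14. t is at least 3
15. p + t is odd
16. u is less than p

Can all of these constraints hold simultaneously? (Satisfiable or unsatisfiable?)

Satisfiable

Setting (p, q, r, s, t, u) = (5, 4, 3, 2, 4, 2) satisfies everything: constraint 1: u - r = -1; constraint 3: u + q = 6; constraint 5: q + t = 8, and the others follow.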